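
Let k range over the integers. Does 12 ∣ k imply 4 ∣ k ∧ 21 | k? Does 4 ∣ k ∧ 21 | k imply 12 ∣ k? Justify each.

(←) Suppose 4 ∣ k and 21 ∣ k. Any common multiple of 4 and 21 is a multiple of their lcm; here gcd(4, 21) = 1, so lcm(4, 21) = 4·21 = 84, so 84 ∣ k. Since 12 ∣ 84, it follows that 12 ∣ k.

(→) This fails: take k = 12. Certainly 12 ∣ 12, but 21 ∤ 12.

(⇒) fails; (⇐) holds.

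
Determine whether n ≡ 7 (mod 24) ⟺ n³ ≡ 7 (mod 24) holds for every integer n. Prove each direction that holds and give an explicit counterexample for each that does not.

Both directions hold.

Forward direction. Suppose n ≡ 7 (mod 24). Write n = 24j + 7. Then (24j + 7)³ = 13824j³ + 12096j² + 3528j + 343 = 24(576j³ + 504j² + 147j + 14) + 7, so n³ ≡ 7 (mod 24).

Converse. Suppose n³ ≡ 7 (mod 24). The only residue r in {0, …, 23} with r³ ≡ 7 (mod 24) is r = 7, so n ≡ 7 (mod 24).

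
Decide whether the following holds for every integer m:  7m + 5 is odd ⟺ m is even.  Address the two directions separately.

Both directions hold; the statement is true.

Converse. Suppose m is even; write m = 2j. Then 7m + 5 = 7·(2j) + 5 = 2·7j + 5, which is odd.

Forward direction. Suppose 7m + 5 is odd. Since 7 is odd, 7m and m have the same parity, so 7m + 5 ≡ m + 5 (mod 2). As 5 is odd, 7m + 5 is odd exactly when m is even. Thus m is even.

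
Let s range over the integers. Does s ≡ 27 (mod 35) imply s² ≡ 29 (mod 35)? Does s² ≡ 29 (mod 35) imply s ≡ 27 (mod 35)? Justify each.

The forward direction holds; the converse fails.

(⟹) Suppose s ≡ 27 (mod 35). Write s = 35j + 27. Then (35j + 27)² = 1225j² + 1890j + 729 = 35(35j² + 54j + 20) + 29, so s² ≡ 29 (mod 35).

(⟸) This fails: take s = 8. Then 8² = 64 ≡ 29 (mod 35), yet 8 ≡ 8 (mod 35), not 27.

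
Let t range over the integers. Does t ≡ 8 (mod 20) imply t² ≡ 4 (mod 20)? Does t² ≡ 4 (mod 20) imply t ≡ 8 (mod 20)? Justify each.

(⇒) Suppose t ≡ 8 (mod 20). Write t = 20j + 8. Then (20j + 8)² = 400j² + 320j + 64 = 20(20j² + 16j + 3) + 4, so t² ≡ 4 (mod 20).

(⇐) This fails: take t = 2. Then 2² = 4 ≡ 4 (mod 20), yet 2 ≡ 2 (mod 20), not 8.

Only the forward direction holds.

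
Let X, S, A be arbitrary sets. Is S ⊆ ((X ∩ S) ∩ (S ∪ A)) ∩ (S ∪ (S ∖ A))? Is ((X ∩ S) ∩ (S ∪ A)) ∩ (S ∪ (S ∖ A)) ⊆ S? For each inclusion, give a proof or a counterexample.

(⊆) This inclusion fails. Take X = ∅, S = {1}, A = ∅; then 1 ∈ S but 1 ∉ ((X ∩ S) ∩ (S ∪ A)) ∩ (S ∪ (S ∖ A)).

(⊇) Let x ∈ ((X ∩ S) ∩ (S ∪ A)) ∩ (S ∪ (S ∖ A)). Then either x ∈ X ∩ S and x ∉ A; or x ∈ X ∩ S ∩ A. In each case x ∈ S, so ((X ∩ S) ∩ (S ∪ A)) ∩ (S ∪ (S ∖ A)) ⊆ S.

The sets are not equal: only the reverse inclusion holds.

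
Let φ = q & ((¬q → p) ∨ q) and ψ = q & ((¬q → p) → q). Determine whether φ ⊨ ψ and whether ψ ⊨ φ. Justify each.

(⇐) Assume the antecedent. If q is true, q & ((¬q → p) ∨ q) reduces to true regardless of the other variables. If q is false, the antecedent cannot hold. Either way q & ((¬q → p) ∨ q) holds.

(⇒) Assume the antecedent. If q is true, q & ((¬q → p) → q) reduces to true regardless of the other variables. If q is false, the antecedent cannot hold. Either way q & ((¬q → p) → q) holds.

Both directions hold.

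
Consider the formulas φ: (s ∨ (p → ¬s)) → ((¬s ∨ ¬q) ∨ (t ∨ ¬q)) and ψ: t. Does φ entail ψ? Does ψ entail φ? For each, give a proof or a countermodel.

Forward direction. This fails. Under p = F, t = F, q = F, s = F, the left side is true but the right side is false.

Converse. Assume the antecedent. If t is true, the consequent reduces to true regardless of the other variables. If t is false, the antecedent cannot hold. Either way the consequent holds.

Not equivalent: only (⇐) holds.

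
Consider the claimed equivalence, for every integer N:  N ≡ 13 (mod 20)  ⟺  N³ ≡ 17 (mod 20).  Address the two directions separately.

Both implications hold.

(⟹) Suppose N ≡ 13 (mod 20). Write N = 20j + 13. Then (20j + 13)³ = 8000j³ + 15600j² + 10140j + 2197 = 20(400j³ + 780j² + 507j + 109) + 17, so N³ ≡ 17 (mod 20).

(⟸) Conversely, suppose N³ ≡ 17 (mod 20). The only residue r in {0, …, 19} with r³ ≡ 17 (mod 20) is r = 13, so N ≡ 13 (mod 20).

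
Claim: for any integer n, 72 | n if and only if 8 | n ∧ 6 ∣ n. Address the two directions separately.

Forward direction. If 72 ∣ n, write n = 72q. Since 72 = 9·8, n = 8·(9q), so 8 ∣ n; and since 72 = 12·6, n = 6·(12q), so 6 ∣ n.

Converse. This fails: take n = 24. Both 8 ∣ 24 and 6 ∣ 24, yet 24 is not a multiple of 72 (since 24 = 0·72 + 24), so 72 ∤ 24.

Only the forward direction holds.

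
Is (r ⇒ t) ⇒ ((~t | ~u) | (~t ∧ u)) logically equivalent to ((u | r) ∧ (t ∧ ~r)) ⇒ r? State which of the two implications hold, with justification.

(⟹) Assume the antecedent. If t is true, the antecedent forces (r = F, t = T, u = F) or (r = T, t = T, u = F), and ((u | r) ∧ (t ∧ ~r)) ⇒ r holds there. If t is false, ((u | r) ∧ (t ∧ ~r)) ⇒ r reduces to true regardless of the other variables. Either way ((u | r) ∧ (t ∧ ~r)) ⇒ r holds.

(⟸) This fails. Under r = T, t = T, u = T, the left side is false but the right side is true.

Only the forward direction holds.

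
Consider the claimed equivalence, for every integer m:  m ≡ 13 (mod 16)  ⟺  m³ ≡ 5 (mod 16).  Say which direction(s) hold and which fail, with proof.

Forward direction. Suppose m ≡ 13 (mod 16). Write m = 16j + 13. Then (16j + 13)³ = 4096j³ + 9984j² + 8112j + 2197 = 16(256j³ + 624j² + 507j + 137) + 5, so m³ ≡ 5 (mod 16).

Converse. Suppose m³ ≡ 5 (mod 16). The only residue r in {0, …, 15} with r³ ≡ 5 (mod 16) is r = 13, so m ≡ 13 (mod 16).

Both directions hold; the statement is true.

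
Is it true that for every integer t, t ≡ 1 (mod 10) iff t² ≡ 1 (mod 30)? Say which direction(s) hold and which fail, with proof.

Neither direction holds.

Forward direction. This fails: take t = 21. Then 21 ≡ 1 (mod 10), but 21² = 441 ≡ 21 (mod 30), not 1.

Converse. This fails: take t = 19. Then 19² = 361 ≡ 1 (mod 30), yet 19 ≡ 9 (mod 10), not 1.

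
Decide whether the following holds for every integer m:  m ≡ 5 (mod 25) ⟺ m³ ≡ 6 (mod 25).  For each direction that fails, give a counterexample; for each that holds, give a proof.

Neither direction holds.

(⟹) This fails: take m = 5. Then 5 ≡ 5 (mod 25), but 5³ = 125 ≡ 0 (mod 25), not 6.

(⟸) This fails: take m = 11. Then 11³ = 1331 ≡ 6 (mod 25), yet 11 ≡ 11 (mod 25), not 5.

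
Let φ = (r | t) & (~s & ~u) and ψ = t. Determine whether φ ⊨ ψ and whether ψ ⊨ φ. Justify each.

(⟹) This fails. Under s = F, u = F, t = F, r = T, the left side is true but the right side is false.

(⟸) This fails. Under s = T, u = F, t = T, r = F, the left side is false but the right side is true.

Neither direction holds.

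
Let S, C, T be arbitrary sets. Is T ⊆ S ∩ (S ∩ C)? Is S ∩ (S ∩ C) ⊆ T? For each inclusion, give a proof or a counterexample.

Both inclusions fail.

Forward inclusion. This inclusion fails. Take S = ∅, C = ∅, T = {1}; then 1 ∈ T but 1 ∉ S ∩ (S ∩ C).

Reverse inclusion. This inclusion fails. Take S = {1}, C = {1}, T = ∅; then 1 ∈ S ∩ (S ∩ C) but 1 ∉ T.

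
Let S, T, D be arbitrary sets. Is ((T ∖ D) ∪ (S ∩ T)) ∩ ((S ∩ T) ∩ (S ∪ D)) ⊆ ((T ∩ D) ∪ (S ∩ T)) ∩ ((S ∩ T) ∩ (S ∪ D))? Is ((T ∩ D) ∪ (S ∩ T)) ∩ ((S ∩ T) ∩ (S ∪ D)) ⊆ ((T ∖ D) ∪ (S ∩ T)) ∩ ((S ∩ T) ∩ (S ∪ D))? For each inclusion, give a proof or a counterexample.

Both inclusions hold.

(⊆) Let x ∈ ((T ∖ D) ∪ (S ∩ T)) ∩ ((S ∩ T) ∩ (S ∪ D)). Then either x ∈ S ∩ T and x ∉ D; or x ∈ S ∩ T ∩ D. In each case x ∈ ((T ∩ D) ∪ (S ∩ T)) ∩ ((S ∩ T) ∩ (S ∪ D)), so ((T ∖ D) ∪ (S ∩ T)) ∩ ((S ∩ T) ∩ (S ∪ D)) ⊆ ((T ∩ D) ∪ (S ∩ T)) ∩ ((S ∩ T) ∩ (S ∪ D)).

(⊇) Let x ∈ ((T ∩ D) ∪ (S ∩ T)) ∩ ((S ∩ T) ∩ (S ∪ D)). Then either x ∈ S ∩ T and x ∉ D; or x ∈ S ∩ T ∩ D. In each case x ∈ ((T ∖ D) ∪ (S ∩ T)) ∩ ((S ∩ T) ∩ (S ∪ D)), so ((T ∩ D) ∪ (S ∩ T)) ∩ ((S ∩ T) ∩ (S ∪ D)) ⊆ ((T ∖ D) ∪ (S ∩ T)) ∩ ((S ∩ T) ∩ (S ∪ D)).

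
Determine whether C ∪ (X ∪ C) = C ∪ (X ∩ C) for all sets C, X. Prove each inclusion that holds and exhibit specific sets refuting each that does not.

Forward inclusion. This inclusion fails. Take C = ∅, X = {1}; then 1 ∈ C ∪ (X ∪ C) but 1 ∉ C ∪ (X ∩ C).

Reverse inclusion. Let x ∈ C ∪ (X ∩ C). Then either x ∈ C and x ∉ X; or x ∈ C ∩ X. In each case x ∈ C ∪ (X ∪ C), so C ∪ (X ∩ C) ⊆ C ∪ (X ∪ C).

Only the reverse inclusion holds.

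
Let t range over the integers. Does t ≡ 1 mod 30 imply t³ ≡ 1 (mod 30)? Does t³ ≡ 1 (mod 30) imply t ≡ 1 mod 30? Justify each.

The biconditional holds.

Forward direction. Suppose t ≡ 1 mod 30. Write t = 30j + 1. Then (30j + 1)³ = 27000j³ + 2700j² + 90j + 1 = 30(900j³ + 90j² + 3j) + 1, so t³ ≡ 1 (mod 30).

Converse. Suppose t³ ≡ 1 (mod 30). The only residue r in {0, …, 29} with r³ ≡ 1 (mod 30) is r = 1, so t ≡ 1 (mod 30).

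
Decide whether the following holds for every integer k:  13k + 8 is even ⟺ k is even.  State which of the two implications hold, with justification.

Equivalent; both directions hold.

(⇒) Suppose 13k + 8 is even. Since 13 is odd, 13k and k have the same parity, so 13k + 8 ≡ k + 8 (mod 2). As 8 is even, 13k + 8 is even exactly when k is even. Thus k is even.

(⇐) Conversely, suppose k is even; write k = 2j. Then 13k + 8 = 13·(2j) + 8 = 2·13j + 8, which is even.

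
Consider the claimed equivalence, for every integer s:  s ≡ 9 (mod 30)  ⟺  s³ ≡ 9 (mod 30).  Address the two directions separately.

The biconditional holds.

(→) Suppose s ≡ 9 (mod 30). Write s = 30j + 9. Then (30j + 9)³ = 27000j³ + 24300j² + 7290j + 729 = 30(900j³ + 810j² + 243j + 24) + 9, so s³ ≡ 9 (mod 30).

(←) Conversely, suppose s³ ≡ 9 (mod 30). The only residue r in {0, …, 29} with r³ ≡ 9 (mod 30) is r = 9, so s ≡ 9 (mod 30).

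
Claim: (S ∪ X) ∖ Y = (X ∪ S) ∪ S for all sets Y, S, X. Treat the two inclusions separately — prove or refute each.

Forward inclusion. Let x ∈ (S ∪ X) ∖ Y. Then either x ∈ S and x ∉ Y, X; or x ∈ X and x ∉ Y, S; or x ∈ S ∩ X and x ∉ Y. In each case x ∈ (X ∪ S) ∪ S, so (S ∪ X) ∖ Y ⊆ (X ∪ S) ∪ S.

Reverse inclusion. This inclusion fails. Take Y = {1}, S = {1}, X = ∅; then 1 ∈ (X ∪ S) ∪ S but 1 ∉ (S ∪ X) ∖ Y.

The sets are not equal: only the forward inclusion holds.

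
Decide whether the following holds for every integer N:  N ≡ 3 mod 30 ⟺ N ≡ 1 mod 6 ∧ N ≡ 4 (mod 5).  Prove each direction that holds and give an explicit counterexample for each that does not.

Both directions fail.

(⟹) This fails: N = 3 gives 3 ≡ 3 (mod 30) but 3 ≡ 3 (mod 6), so the conjunction on the right does not hold.

(⟸) This fails: N = 19 satisfies both congruences on the right (19 ≡ 1 mod 6 and 19 ≡ 4 mod 5) yet 19 ≡ 19 (mod 30), not 3.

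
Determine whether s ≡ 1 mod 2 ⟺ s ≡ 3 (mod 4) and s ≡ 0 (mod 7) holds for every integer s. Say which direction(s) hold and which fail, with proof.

(⇒) fails; (⇐) holds.

(→) This fails: s = 1 gives 1 ≡ 1 (mod 2) but 1 ≡ 1 (mod 4), so the conjunction on the right does not hold.

(←) Conversely, if s ≡ 3 (mod 4) and s ≡ 0 (mod 7), then by the Chinese remainder theorem s ≡ 7 (mod 28). Since 7 ≡ 1 (mod 2) and 2 ∣ 28, we get s ≡ 1 (mod 2).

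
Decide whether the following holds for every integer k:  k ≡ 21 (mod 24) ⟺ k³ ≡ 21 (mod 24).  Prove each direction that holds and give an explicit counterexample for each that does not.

Both implications hold.

[⇐] Suppose k³ ≡ 21 (mod 24). The only residue r in {0, …, 23} with r³ ≡ 21 (mod 24) is r = 21, so k ≡ 21 (mod 24).

[⇒] Suppose k ≡ 21 (mod 24). Write k = 24j + 21. Then (24j + 21)³ = 13824j³ + 36288j² + 31752j + 9261 = 24(576j³ + 1512j² + 1323j + 385) + 21, so k³ ≡ 21 (mod 24).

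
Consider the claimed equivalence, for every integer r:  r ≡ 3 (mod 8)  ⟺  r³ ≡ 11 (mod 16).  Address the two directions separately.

(⇒) fails; (⇐) holds.

Forward direction. This fails: take r = 11. Then 11 ≡ 3 (mod 8), but 11³ = 1331 ≡ 3 (mod 16), not 11.

Converse. The residues r modulo 16 with r³ ≡ 11 (mod 16) are exactly {3}, and each is ≡ 3 (mod 8).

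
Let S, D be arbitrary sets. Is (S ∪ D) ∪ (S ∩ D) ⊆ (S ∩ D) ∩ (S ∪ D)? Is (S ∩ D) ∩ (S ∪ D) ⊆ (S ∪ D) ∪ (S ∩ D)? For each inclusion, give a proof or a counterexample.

(⊆) fails; (⊇) holds.

Forward inclusion. This inclusion fails. Take S = {1}, D = ∅; then 1 ∈ (S ∪ D) ∪ (S ∩ D) but 1 ∉ (S ∩ D) ∩ (S ∪ D).

Reverse inclusion. Let x ∈ (S ∩ D) ∩ (S ∪ D). Then x ∈ S ∩ D, from which x ∈ (S ∪ D) ∪ (S ∩ D).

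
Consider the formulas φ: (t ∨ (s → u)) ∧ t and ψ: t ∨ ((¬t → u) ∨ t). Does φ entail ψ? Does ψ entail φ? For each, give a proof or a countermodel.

Not equivalent: only (⇒) holds.

(→) Assume the antecedent. If u is true, t ∨ ((¬t → u) ∨ t) reduces to true regardless of the other variables. If u is false, the antecedent forces (u = F, t = T, s = F) or (u = F, t = T, s = T), and t ∨ ((¬t → u) ∨ t) holds there. Either way t ∨ ((¬t → u) ∨ t) holds.

(←) This fails. Under u = T, t = F, s = F, the left side is false but the right side is true.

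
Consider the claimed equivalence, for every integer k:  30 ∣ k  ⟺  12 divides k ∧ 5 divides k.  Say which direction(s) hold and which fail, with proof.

Not equivalent: only (⇐) holds.

Forward direction. This fails: take k = 30. Certainly 30 ∣ 30, but 12 ∤ 30.

Converse. Suppose 12 ∣ k and 5 ∣ k. Any common multiple of 12 and 5 is a multiple of their lcm; here gcd(12, 5) = 1, so lcm(12, 5) = 12·5 = 60, so 60 ∣ k. Since 30 ∣ 60, it follows that 30 ∣ k.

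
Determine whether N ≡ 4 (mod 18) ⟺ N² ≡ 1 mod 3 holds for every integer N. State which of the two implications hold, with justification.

The forward direction holds; the converse fails.

[⇒] Suppose N ≡ 4 (mod 18). Then N² ≡ 4² = 16 (mod 18), and since 3 ∣ 18, also N² ≡ 1 (mod 3).

[⇐] This fails: take N = 1. Then 1² = 1 ≡ 1 (mod 3), yet 1 ≡ 1 (mod 18), not 4.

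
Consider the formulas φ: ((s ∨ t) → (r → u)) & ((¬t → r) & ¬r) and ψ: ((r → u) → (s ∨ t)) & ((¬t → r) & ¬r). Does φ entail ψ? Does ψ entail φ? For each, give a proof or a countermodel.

Both directions hold.

(→) Assume the antecedent. If u is true, the antecedent forces (u = T, r = F, t = T, s = F) or (u = T, r = F, t = T, s = T), and the consequent holds there. If u is false, the antecedent forces (u = F, r = F, t = T, s = F) or (u = F, r = F, t = T, s = T), and the consequent holds there. Either way the consequent holds.

(←) Assume the antecedent. If u is true, the antecedent forces (u = T, r = F, t = T, s = F) or (u = T, r = F, t = T, s = T), and the consequent holds there. If u is false, the antecedent forces (u = F, r = F, t = T, s = F) or (u = F, r = F, t = T, s = T), and the consequent holds there. Either way the consequent holds.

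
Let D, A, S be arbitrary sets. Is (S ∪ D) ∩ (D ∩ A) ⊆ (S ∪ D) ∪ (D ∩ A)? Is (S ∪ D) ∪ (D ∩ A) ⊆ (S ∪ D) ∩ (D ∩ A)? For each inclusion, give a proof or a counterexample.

Forward inclusion. Let x ∈ (S ∪ D) ∩ (D ∩ A). Then either x ∈ D ∩ A and x ∉ S; or x ∈ D ∩ A ∩ S. In each case x ∈ (S ∪ D) ∪ (D ∩ A), so (S ∪ D) ∩ (D ∩ A) ⊆ (S ∪ D) ∪ (D ∩ A).

Reverse inclusion. This inclusion fails. Take D = {1}, A = ∅, S = ∅; then 1 ∈ (S ∪ D) ∪ (D ∩ A) but 1 ∉ (S ∪ D) ∩ (D ∩ A).

The sets are not equal: only the forward inclusion holds.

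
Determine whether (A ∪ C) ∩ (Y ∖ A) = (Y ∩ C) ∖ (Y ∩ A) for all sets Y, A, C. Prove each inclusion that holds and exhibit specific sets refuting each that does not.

Reverse inclusion. Let x ∈ (Y ∩ C) ∖ (Y ∩ A). Then x ∈ Y ∩ C and x ∉ A, from which x ∈ (A ∪ C) ∩ (Y ∖ A).

Forward inclusion. Let x ∈ (A ∪ C) ∩ (Y ∖ A). Then x ∈ Y ∩ C and x ∉ A, from which x ∈ (Y ∩ C) ∖ (Y ∩ A).

Both inclusions hold; the sets are equal.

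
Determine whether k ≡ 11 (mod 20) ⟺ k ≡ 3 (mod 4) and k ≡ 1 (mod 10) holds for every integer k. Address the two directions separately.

Converse. If k ≡ 3 (mod 4) and k ≡ 1 (mod 10), then by the Chinese remainder theorem k ≡ 11 (mod 20). This is exactly k ≡ 11 (mod 20).

Forward direction. Suppose k ≡ 11 (mod 20); write k = 20j + 11. Since 4 ∣ 20, reducing mod 4 gives k ≡ 11 ≡ 3 (mod 4); since 10 ∣ 20, reducing mod 10 gives k ≡ 11 ≡ 1 (mod 10).

Both directions hold; the statement is true.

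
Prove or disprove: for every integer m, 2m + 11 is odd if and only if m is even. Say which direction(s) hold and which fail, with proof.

(⟹) This fails: take m = 1. Then 2m + 11 = 13, which is odd, yet m = 1 is odd, not even.

(⟸) Suppose m is even. Since 2 is even, 2m is even for every m, so 2m + 11 has the same parity as 11, which is odd. Hence 2m + 11 is odd.

Not equivalent: only (⇐) holds.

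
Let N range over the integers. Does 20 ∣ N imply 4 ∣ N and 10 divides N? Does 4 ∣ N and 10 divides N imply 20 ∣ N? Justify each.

Both implications hold.

(→) If 20 ∣ N, write N = 20q. Since 20 = 5·4, N = 4·(5q), so 4 ∣ N; and since 20 = 2·10, N = 10·(2q), so 10 ∣ N.

(←) Suppose 4 ∣ N and 10 ∣ N. Any common multiple of 4 and 10 is a multiple of their lcm; here lcm(4, 10) = 4·10/gcd(4, 10) = 40/2 = 20, so 20 ∣ N.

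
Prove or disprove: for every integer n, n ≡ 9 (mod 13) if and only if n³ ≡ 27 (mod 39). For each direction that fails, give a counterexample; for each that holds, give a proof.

(⇒) This fails: take n = 22. Then 22 ≡ 9 (mod 13), but 22³ = 10648 ≡ 1 (mod 39), not 27.

(⇐) This fails: take n = 3. Then 3³ = 27 ≡ 27 (mod 39), yet 3 ≡ 3 (mod 13), not 9.

(⇒) fails and (⇐) fails.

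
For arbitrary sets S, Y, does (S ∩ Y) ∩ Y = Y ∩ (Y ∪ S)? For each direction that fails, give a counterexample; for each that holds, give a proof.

(⟹) Let x ∈ (S ∩ Y) ∩ Y. Then x ∈ S ∩ Y, from which x ∈ Y ∩ (Y ∪ S).

(⟸) This inclusion fails. Take S = ∅, Y = {1}; then 1 ∈ Y ∩ (Y ∪ S) but 1 ∉ (S ∩ Y) ∩ Y.

The sets are not equal: only the forward inclusion holds.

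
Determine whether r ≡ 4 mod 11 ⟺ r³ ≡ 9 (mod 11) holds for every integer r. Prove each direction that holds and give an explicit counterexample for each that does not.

The biconditional holds.

(⇒) Suppose r ≡ 4 mod 11. Write r = 11j + 4. Then (11j + 4)³ = 1331j³ + 1452j² + 528j + 64 = 11(121j³ + 132j² + 48j + 5) + 9, so r³ ≡ 9 (mod 11).

(⇐) For the converse, argue contrapositively. If r ≢ 4 (mod 11), then r is congruent to one of 0, 1, 2, 3, 5, 6, 7, 8, 9, 10 modulo 11, and these give r³ ≡ 0, 1, 8, 5, 4, 7, 2, 6, 3, 10 respectively — never 9.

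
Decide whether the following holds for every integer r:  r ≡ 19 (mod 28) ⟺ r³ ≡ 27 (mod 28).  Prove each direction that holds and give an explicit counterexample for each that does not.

Forward direction. Suppose r ≡ 19 (mod 28). Write r = 28j + 19. Then (28j + 19)³ = 21952j³ + 44688j² + 30324j + 6859 = 28(784j³ + 1596j² + 1083j + 244) + 27, so r³ ≡ 27 (mod 28).

Converse. This fails: take r = 3. Then 3³ = 27 ≡ 27 (mod 28), yet 3 ≡ 3 (mod 28), not 19.

Not equivalent: only (⇒) holds.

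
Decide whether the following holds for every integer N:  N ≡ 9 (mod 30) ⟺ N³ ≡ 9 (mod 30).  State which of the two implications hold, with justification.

(→) Suppose N ≡ 9 (mod 30). Write N = 30j + 9. Then (30j + 9)³ = 27000j³ + 24300j² + 7290j + 729 = 30(900j³ + 810j² + 243j + 24) + 9, so N³ ≡ 9 (mod 30).

(←) Conversely, suppose N³ ≡ 9 (mod 30). The only residue r in {0, …, 29} with r³ ≡ 9 (mod 30) is r = 9, so N ≡ 9 (mod 30).

The biconditional holds.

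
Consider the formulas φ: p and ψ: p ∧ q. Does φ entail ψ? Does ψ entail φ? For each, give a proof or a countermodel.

The forward direction fails; the converse holds.

[⇒] This fails. Under p = T, q = F, the left side is true but the right side is false.

[⇐] Assume the antecedent. If p is true, p reduces to true regardless of the other variables. If p is false, the antecedent cannot hold. Either way p holds.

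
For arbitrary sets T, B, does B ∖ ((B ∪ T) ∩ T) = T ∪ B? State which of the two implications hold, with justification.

(⟹) Let x ∈ B ∖ ((B ∪ T) ∩ T). Then x ∈ B and x ∉ T, from which x ∈ T ∪ B.

(⟸) This inclusion fails. Take T = {1}, B = ∅; then 1 ∈ T ∪ B but 1 ∉ B ∖ ((B ∪ T) ∩ T).

Only the forward inclusion holds.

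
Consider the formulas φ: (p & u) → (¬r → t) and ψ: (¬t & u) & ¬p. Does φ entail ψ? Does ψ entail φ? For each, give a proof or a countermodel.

Only the reverse direction holds.

(←) Assume the antecedent. If t is true, the antecedent cannot hold. If t is false, the antecedent forces (t = F, p = F, u = T, r = F) or (t = F, p = F, u = T, r = T), and (p & u) → (¬r → t) holds there. Either way (p & u) → (¬r → t) holds.

(→) This fails. Under t = F, p = F, u = F, r = F, the left side is true but the right side is false.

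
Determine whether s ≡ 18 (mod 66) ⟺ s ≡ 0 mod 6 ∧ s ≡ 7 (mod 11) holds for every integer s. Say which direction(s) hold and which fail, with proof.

(⇒) Suppose s ≡ 18 (mod 66); write s = 66j + 18. Since 6 ∣ 66, reducing mod 6 gives s ≡ 18 ≡ 0 (mod 6); since 11 ∣ 66, reducing mod 11 gives s ≡ 18 ≡ 7 (mod 11).

(⇐) Conversely, if s ≡ 0 (mod 6) and s ≡ 7 (mod 11), then by the Chinese remainder theorem s ≡ 18 (mod 66). This is exactly s ≡ 18 (mod 66).

Both implications hold.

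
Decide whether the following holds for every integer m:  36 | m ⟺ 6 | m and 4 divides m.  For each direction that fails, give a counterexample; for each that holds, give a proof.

Not equivalent: only (⇒) holds.

[⇒] If 36 ∣ m, write m = 36q. Since 36 = 6·6, m = 6·(6q), so 6 ∣ m; and since 36 = 9·4, m = 4·(9q), so 4 ∣ m.

[⇐] This fails: take m = 12. Both 6 ∣ 12 and 4 ∣ 12, yet 12 is not a multiple of 36 (since 12 = 0·36 + 12), so 36 ∤ 12.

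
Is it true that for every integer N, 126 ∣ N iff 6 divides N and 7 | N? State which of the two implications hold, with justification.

(⇒) holds; (⇐) fails.

[⇒] If 126 ∣ N, write N = 126q. Since 126 = 21·6, N = 6·(21q), so 6 ∣ N; and since 126 = 18·7, N = 7·(18q), so 7 ∣ N.

[⇐] This fails: take N = 42. Both 6 ∣ 42 and 7 ∣ 42, yet 42 is not a multiple of 126 (since 42 = 0·126 + 42), so 126 ∤ 42.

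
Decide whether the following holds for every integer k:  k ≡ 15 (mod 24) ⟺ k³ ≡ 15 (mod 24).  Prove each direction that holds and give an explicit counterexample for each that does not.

(⟹) Suppose k ≡ 15 (mod 24). Write k = 24j + 15. Then (24j + 15)³ = 13824j³ + 25920j² + 16200j + 3375 = 24(576j³ + 1080j² + 675j + 140) + 15, so k³ ≡ 15 (mod 24).

(⟸) Conversely, suppose k³ ≡ 15 (mod 24). The only residue r in {0, …, 23} with r³ ≡ 15 (mod 24) is r = 15, so k ≡ 15 (mod 24).

The biconditional holds.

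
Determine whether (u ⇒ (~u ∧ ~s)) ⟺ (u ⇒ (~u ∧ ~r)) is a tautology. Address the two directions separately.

(⟹) Assume the antecedent. If s is true, the antecedent forces (s = T, u = F, r = F) or (s = T, u = F, r = T), and u ⇒ (~u ∧ ~r) holds there. If s is false, the antecedent forces (s = F, u = F, r = F) or (s = F, u = F, r = T), and u ⇒ (~u ∧ ~r) holds there. Either way u ⇒ (~u ∧ ~r) holds.

(⟸) Assume the antecedent. If s is true, the antecedent forces (s = T, u = F, r = F) or (s = T, u = F, r = T), and u ⇒ (~u ∧ ~s) holds there. If s is false, the antecedent forces (s = F, u = F, r = F) or (s = F, u = F, r = T), and u ⇒ (~u ∧ ~s) holds there. Either way u ⇒ (~u ∧ ~s) holds.

Both implications hold.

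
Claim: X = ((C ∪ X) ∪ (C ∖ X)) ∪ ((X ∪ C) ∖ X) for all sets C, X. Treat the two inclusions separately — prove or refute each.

(⟹) Let x ∈ X. Then either x ∈ X and x ∉ C; or x ∈ C ∩ X. In each case x ∈ ((C ∪ X) ∪ (C ∖ X)) ∪ ((X ∪ C) ∖ X), so X ⊆ ((C ∪ X) ∪ (C ∖ X)) ∪ ((X ∪ C) ∖ X).

(⟸) This inclusion fails. Take C = {1}, X = ∅; then 1 ∈ ((C ∪ X) ∪ (C ∖ X)) ∪ ((X ∪ C) ∖ X) but 1 ∉ X.

Only the forward inclusion holds.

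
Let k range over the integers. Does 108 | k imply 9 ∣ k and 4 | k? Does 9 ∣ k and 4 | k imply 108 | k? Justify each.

Forward direction. If 108 ∣ k, write k = 108q. Since 108 = 12·9, k = 9·(12q), so 9 ∣ k; and since 108 = 27·4, k = 4·(27q), so 4 ∣ k.

Converse. This fails: take k = 36. Both 9 ∣ 36 and 4 ∣ 36, yet 36 is not a multiple of 108 (since 36 = 0·108 + 36), so 108 ∤ 36.

Only the forward implication holds.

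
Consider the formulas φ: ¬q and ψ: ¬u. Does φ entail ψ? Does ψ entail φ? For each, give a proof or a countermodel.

(⟹) This fails. Under q = F, u = T, the left side is true but the right side is false.

(⟸) This fails. Under q = T, u = F, the left side is false but the right side is true.

Both directions fail.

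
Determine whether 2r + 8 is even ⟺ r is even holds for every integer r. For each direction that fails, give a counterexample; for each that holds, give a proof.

Only the reverse direction holds.

(⇐) Suppose r is even. Since 2 is even, 2r is even for every r, so 2r + 8 has the same parity as 8, which is even. Hence 2r + 8 is even.

(⇒) This fails: take r = 5. Then 2r + 8 = 18, which is even, yet r = 5 is odd, not even.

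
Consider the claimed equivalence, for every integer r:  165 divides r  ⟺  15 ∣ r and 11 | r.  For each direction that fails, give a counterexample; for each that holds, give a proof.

(⟹) If 165 ∣ r, write r = 165q. Since 165 = 11·15, r = 15·(11q), so 15 ∣ r; and since 165 = 15·11, r = 11·(15q), so 11 ∣ r.

(⟸) Suppose 15 ∣ r and 11 ∣ r. Any common multiple of 15 and 11 is a multiple of their lcm; here gcd(15, 11) = 1, so lcm(15, 11) = 15·11 = 165, so 165 ∣ r.

Equivalent; both directions hold.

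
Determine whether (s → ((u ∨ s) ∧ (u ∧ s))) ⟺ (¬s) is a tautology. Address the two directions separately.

(←) Assume the antecedent. If s is true, the antecedent cannot hold. If s is false, s → ((u ∨ s) ∧ (u ∧ s)) reduces to true regardless of the other variables. Either way s → ((u ∨ s) ∧ (u ∧ s)) holds.

(→) This fails. Under s = T, u = T, the left side is true but the right side is false.

(⇒) fails; (⇐) holds.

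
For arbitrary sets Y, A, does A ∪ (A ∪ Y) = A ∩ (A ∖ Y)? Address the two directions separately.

Forward inclusion. This inclusion fails. Take Y = {1}, A = ∅; then 1 ∈ A ∪ (A ∪ Y) but 1 ∉ A ∩ (A ∖ Y).

Reverse inclusion. Let x ∈ A ∩ (A ∖ Y). Then x ∈ A and x ∉ Y, from which x ∈ A ∪ (A ∪ Y).

(⊆) fails; (⊇) holds.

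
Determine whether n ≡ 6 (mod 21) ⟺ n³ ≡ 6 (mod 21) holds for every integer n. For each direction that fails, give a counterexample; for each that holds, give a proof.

The forward direction holds; the converse fails.

[⇒] Suppose n ≡ 6 (mod 21). Write n = 21j + 6. Then (21j + 6)³ = 9261j³ + 7938j² + 2268j + 216 = 21(441j³ + 378j² + 108j + 10) + 6, so n³ ≡ 6 (mod 21).

[⇐] This fails: take n = 3. Then 3³ = 27 ≡ 6 (mod 21), yet 3 ≡ 3 (mod 21), not 6.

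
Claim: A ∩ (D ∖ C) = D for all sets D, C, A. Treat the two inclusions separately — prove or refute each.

(⟹) Let x ∈ A ∩ (D ∖ C). Then x ∈ D ∩ A and x ∉ C, from which x ∈ D.

(⟸) This inclusion fails. Take D = {1}, C = ∅, A = ∅; then 1 ∈ D but 1 ∉ A ∩ (D ∖ C).

Only the forward inclusion holds.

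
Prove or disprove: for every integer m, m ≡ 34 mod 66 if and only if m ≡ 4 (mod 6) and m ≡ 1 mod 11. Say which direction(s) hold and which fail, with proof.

Both directions hold.

(→) Suppose m ≡ 34 (mod 66); write m = 66j + 34. Since 6 ∣ 66, reducing mod 6 gives m ≡ 34 ≡ 4 (mod 6); since 11 ∣ 66, reducing mod 11 gives m ≡ 34 ≡ 1 (mod 11).

(←) Conversely, if m ≡ 4 (mod 6) and m ≡ 1 (mod 11), then by the Chinese remainder theorem m ≡ 34 (mod 66). This is exactly m ≡ 34 (mod 66).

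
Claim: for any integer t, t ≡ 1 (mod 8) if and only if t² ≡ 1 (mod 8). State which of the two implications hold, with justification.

Converse. This fails: take t = 3. Then 3² = 9 ≡ 1 (mod 8), yet 3 ≡ 3 (mod 8), not 1.

Forward direction. Suppose t ≡ 1 (mod 8). Write t = 8j + 1. Then (8j + 1)² = 64j² + 16j + 1 = 8(8j² + 2j) + 1, so t² ≡ 1 (mod 8).

(⇒) holds; (⇐) fails.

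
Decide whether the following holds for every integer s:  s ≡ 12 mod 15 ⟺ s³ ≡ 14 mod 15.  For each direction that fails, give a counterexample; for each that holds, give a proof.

Neither implication holds.

(→) This fails: take s = 12. Then 12 ≡ 12 (mod 15), but 12³ = 1728 ≡ 3 (mod 15), not 14.

(←) This fails: take s = 14. Then 14³ = 2744 ≡ 14 (mod 15), yet 14 ≡ 14 (mod 15), not 12.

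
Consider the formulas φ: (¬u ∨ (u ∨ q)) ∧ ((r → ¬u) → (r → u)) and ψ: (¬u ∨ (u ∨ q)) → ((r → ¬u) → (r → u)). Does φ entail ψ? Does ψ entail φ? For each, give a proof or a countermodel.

Both directions hold.

[⇐] Assume the antecedent. If r is true, the antecedent forces (r = T, q = F, u = T) or (r = T, q = T, u = T), and the consequent holds there. If r is false, the consequent reduces to true regardless of the other variables. Either way the consequent holds.

[⇒] Assume the antecedent. If r is true, the antecedent forces (r = T, q = F, u = T) or (r = T, q = T, u = T), and the consequent holds there. If r is false, the consequent reduces to true regardless of the other variables. Either way the consequent holds.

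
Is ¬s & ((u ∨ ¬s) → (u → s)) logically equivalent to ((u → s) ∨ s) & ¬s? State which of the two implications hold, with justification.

Equivalent; both directions hold.

(⇒) Assume the antecedent. If s is true, the antecedent cannot hold. If s is false, the antecedent forces (s = F, u = F), and ((u → s) ∨ s) & ¬s holds there. Either way ((u → s) ∨ s) & ¬s holds.

(⇐) Assume the antecedent. If s is true, the antecedent cannot hold. If s is false, the antecedent forces (s = F, u = F), and ¬s & ((u ∨ ¬s) → (u → s)) holds there. Either way ¬s & ((u ∨ ¬s) → (u → s)) holds.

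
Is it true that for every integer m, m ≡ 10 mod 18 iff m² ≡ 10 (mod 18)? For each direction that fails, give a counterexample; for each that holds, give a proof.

Not equivalent: only (⇒) holds.

(→) Suppose m ≡ 10 mod 18. Write m = 18j + 10. Then (18j + 10)² = 324j² + 360j + 100 = 18(18j² + 20j + 5) + 10, so m² ≡ 10 (mod 18).

(←) This fails: take m = 8. Then 8² = 64 ≡ 10 (mod 18), yet 8 ≡ 8 (mod 18), not 10.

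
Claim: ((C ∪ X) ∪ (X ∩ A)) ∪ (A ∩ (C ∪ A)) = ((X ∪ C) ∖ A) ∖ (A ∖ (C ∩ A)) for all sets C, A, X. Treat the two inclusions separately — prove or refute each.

(⊆) fails; (⊇) holds.

Forward inclusion. This inclusion fails. Take C = ∅, A = {1}, X = ∅; then 1 ∈ ((C ∪ X) ∪ (X ∩ A)) ∪ (A ∩ (C ∪ A)) but 1 ∉ ((X ∪ C) ∖ A) ∖ (A ∖ (C ∩ A)).

Reverse inclusion. Let x ∈ ((X ∪ C) ∖ A) ∖ (A ∖ (C ∩ A)). Then either x ∈ C and x ∉ A, X; or x ∈ X and x ∉ C, A; or x ∈ C ∩ X and x ∉ A. In each case x ∈ ((C ∪ X) ∪ (X ∩ A)) ∪ (A ∩ (C ∪ A)), so ((X ∪ C) ∖ A) ∖ (A ∖ (C ∩ A)) ⊆ ((C ∪ X) ∪ (X ∩ A)) ∪ (A ∩ (C ∪ A)).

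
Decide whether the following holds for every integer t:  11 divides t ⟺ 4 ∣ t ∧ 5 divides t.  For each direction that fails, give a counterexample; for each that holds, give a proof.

[⇒] This fails: take t = 11. Certainly 11 ∣ 11, but 4 ∤ 11.

[⇐] This fails: take t = 20. Both 4 ∣ 20 and 5 ∣ 20, yet 20 is not a multiple of 11 (since 20 = 1·11 + 9), so 11 ∤ 20.

Both directions fail.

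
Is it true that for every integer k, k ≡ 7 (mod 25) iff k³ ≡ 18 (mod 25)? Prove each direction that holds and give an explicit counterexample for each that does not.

Both directions hold.

Forward direction. Suppose k ≡ 7 (mod 25). Write k = 25j + 7. Then (25j + 7)³ = 15625j³ + 13125j² + 3675j + 343 = 25(625j³ + 525j² + 147j + 13) + 18, so k³ ≡ 18 (mod 25).

Converse. Suppose k³ ≡ 18 (mod 25). The only residue r in {0, …, 24} with r³ ≡ 18 (mod 25) is r = 7, so k ≡ 7 (mod 25).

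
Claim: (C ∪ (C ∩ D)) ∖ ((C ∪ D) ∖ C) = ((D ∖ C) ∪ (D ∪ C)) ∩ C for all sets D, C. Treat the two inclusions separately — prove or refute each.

Both inclusions hold; the sets are equal.

(⟹) Let x ∈ (C ∪ (C ∩ D)) ∖ ((C ∪ D) ∖ C). Then either x ∈ C and x ∉ D; or x ∈ D ∩ C. In each case x ∈ ((D ∖ C) ∪ (D ∪ C)) ∩ C, so (C ∪ (C ∩ D)) ∖ ((C ∪ D) ∖ C) ⊆ ((D ∖ C) ∪ (D ∪ C)) ∩ C.

(⟸) Let x ∈ ((D ∖ C) ∪ (D ∪ C)) ∩ C. Then either x ∈ C and x ∉ D; or x ∈ D ∩ C. In each case x ∈ (C ∪ (C ∩ D)) ∖ ((C ∪ D) ∖ C), so ((D ∖ C) ∪ (D ∪ C)) ∩ C ⊆ (C ∪ (C ∩ D)) ∖ ((C ∪ D) ∖ C).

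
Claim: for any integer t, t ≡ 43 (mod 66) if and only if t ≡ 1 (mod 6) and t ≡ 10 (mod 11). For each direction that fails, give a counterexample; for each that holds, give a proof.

The biconditional holds.

[⇐] If t ≡ 1 (mod 6) and t ≡ 10 (mod 11), then by the Chinese remainder theorem t ≡ 43 (mod 66). This is exactly t ≡ 43 (mod 66).

[⇒] Suppose t ≡ 43 (mod 66); write t = 66j + 43. Since 6 ∣ 66, reducing mod 6 gives t ≡ 43 ≡ 1 (mod 6); since 11 ∣ 66, reducing mod 11 gives t ≡ 43 ≡ 10 (mod 11).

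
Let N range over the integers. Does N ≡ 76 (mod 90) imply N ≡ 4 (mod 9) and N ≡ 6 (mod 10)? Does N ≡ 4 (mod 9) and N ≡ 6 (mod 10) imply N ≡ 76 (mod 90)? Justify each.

[⇒] Suppose N ≡ 76 (mod 90); write N = 90j + 76. Since 9 ∣ 90, reducing mod 9 gives N ≡ 76 ≡ 4 (mod 9); since 10 ∣ 90, reducing mod 10 gives N ≡ 76 ≡ 6 (mod 10).

[⇐] Conversely, if N ≡ 4 (mod 9) and N ≡ 6 (mod 10), then by the Chinese remainder theorem N ≡ 76 (mod 90). This is exactly N ≡ 76 (mod 90).

Both implications hold.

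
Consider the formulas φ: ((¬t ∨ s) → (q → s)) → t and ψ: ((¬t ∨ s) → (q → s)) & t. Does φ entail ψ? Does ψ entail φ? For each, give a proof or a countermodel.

(←) Assume the antecedent. If s is true, the antecedent forces (s = T, t = T, q = F) or (s = T, t = T, q = T), and ((¬t ∨ s) → (q → s)) → t holds there. If s is false, the antecedent forces (s = F, t = T, q = F) or (s = F, t = T, q = T), and ((¬t ∨ s) → (q → s)) → t holds there. Either way ((¬t ∨ s) → (q → s)) → t holds.

(→) This fails. Under s = F, t = F, q = T, the left side is true but the right side is false.

Only the reverse direction holds.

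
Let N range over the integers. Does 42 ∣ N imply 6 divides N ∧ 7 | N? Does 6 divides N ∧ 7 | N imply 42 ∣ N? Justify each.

Both directions hold.

(→) If 42 ∣ N, write N = 42q. Since 42 = 7·6, N = 6·(7q), so 6 ∣ N; and since 42 = 6·7, N = 7·(6q), so 7 ∣ N.

(←) Suppose 6 ∣ N and 7 ∣ N. Any common multiple of 6 and 7 is a multiple of their lcm; here gcd(6, 7) = 1, so lcm(6, 7) = 6·7 = 42, so 42 ∣ N.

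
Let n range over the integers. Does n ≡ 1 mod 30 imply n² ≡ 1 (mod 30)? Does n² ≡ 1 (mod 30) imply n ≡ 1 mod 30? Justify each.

(⟹) Suppose n ≡ 1 mod 30. Write n = 30j + 1. Then (30j + 1)² = 900j² + 60j + 1 = 30(30j² + 2j) + 1, so n² ≡ 1 (mod 30).

(⟸) This fails: take n = 11. Then 11² = 121 ≡ 1 (mod 30), yet 11 ≡ 11 (mod 30), not 1.

The forward direction holds; the converse fails.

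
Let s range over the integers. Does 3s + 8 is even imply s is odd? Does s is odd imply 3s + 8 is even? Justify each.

Both directions fail.

Forward direction. This fails: s = 0 gives 3s + 8 = 8, which is even, but 0 is even, not odd.

Converse. This also fails: s = 3 is odd, but 3s + 8 = 17 is odd, not even.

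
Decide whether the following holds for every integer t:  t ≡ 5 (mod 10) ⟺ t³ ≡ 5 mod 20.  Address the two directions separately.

The forward direction fails; the converse holds.

(⇒) This fails: take t = 15. Then 15 ≡ 5 (mod 10), but 15³ = 3375 ≡ 15 (mod 20), not 5.

(⇐) Conversely, the residues r modulo 20 with r³ ≡ 5 (mod 20) are exactly {5}, and each is ≡ 5 (mod 10).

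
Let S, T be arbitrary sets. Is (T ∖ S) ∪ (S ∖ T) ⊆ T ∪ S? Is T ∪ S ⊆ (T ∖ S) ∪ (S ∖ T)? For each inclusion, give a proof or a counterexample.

Only the forward inclusion holds.

(⟹) Let x ∈ (T ∖ S) ∪ (S ∖ T). Then either x ∈ S and x ∉ T; or x ∈ T and x ∉ S. In each case x ∈ T ∪ S, so (T ∖ S) ∪ (S ∖ T) ⊆ T ∪ S.

(⟸) This inclusion fails. Take S = {1}, T = {1}; then 1 ∈ T ∪ S but 1 ∉ (T ∖ S) ∪ (S ∖ T).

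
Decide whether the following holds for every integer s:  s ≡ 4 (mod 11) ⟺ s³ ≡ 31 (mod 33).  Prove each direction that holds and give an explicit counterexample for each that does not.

Only the converse holds.

(←) The residues r modulo 33 with r³ ≡ 31 (mod 33) are exactly {4}, and each is ≡ 4 (mod 11).

(→) This fails: take s = 15. Then 15 ≡ 4 (mod 11), but 15³ = 3375 ≡ 9 (mod 33), not 31.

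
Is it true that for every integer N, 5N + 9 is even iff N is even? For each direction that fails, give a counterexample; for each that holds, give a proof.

(⇒) fails and (⇐) fails.

(⟹) This fails: N = 1 gives 5N + 9 = 14, which is even, but 1 is odd, not even.

(⟸) This also fails: N = 6 is even, but 5N + 9 = 39 is odd, not even.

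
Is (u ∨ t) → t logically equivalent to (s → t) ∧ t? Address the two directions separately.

Only the converse holds.

(⟸) Assume the antecedent. If u is true, the antecedent forces (u = T, s = F, t = T) or (u = T, s = T, t = T), and (u ∨ t) → t holds there. If u is false, (u ∨ t) → t reduces to true regardless of the other variables. Either way (u ∨ t) → t holds.

(⟹) This fails. Under u = F, s = F, t = F, the left side is true but the right side is false.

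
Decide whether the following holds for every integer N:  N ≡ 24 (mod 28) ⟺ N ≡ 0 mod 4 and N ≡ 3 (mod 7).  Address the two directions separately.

Both implications hold.

(←) If N ≡ 0 (mod 4) and N ≡ 3 (mod 7), then by the Chinese remainder theorem N ≡ 24 (mod 28). This is exactly N ≡ 24 (mod 28).

(→) Suppose N ≡ 24 (mod 28); write N = 28j + 24. Since 4 ∣ 28, reducing mod 4 gives N ≡ 24 ≡ 0 (mod 4); since 7 ∣ 28, reducing mod 7 gives N ≡ 24 ≡ 3 (mod 7).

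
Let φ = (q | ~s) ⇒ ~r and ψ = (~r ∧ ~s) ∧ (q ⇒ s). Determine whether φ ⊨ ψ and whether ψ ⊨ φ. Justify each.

Not equivalent: only (⇐) holds.

(→) This fails. Under q = T, s = F, r = F, the left side is true but the right side is false.

(←) Assume the antecedent. If q is true, the antecedent cannot hold. If q is false, the antecedent forces (q = F, s = F, r = F), and (q | ~s) ⇒ ~r holds there. Either way (q | ~s) ⇒ ~r holds.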